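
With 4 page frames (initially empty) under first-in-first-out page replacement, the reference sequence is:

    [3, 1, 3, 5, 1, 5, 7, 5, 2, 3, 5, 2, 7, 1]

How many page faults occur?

7

3: miss, frames (3)
1: miss, frames (3 1)
3: hit
5: miss, frames (3 1 5)
1: hit
5: hit
7: miss, frames (3 1 5 7)
5: hit
2: miss, evict 3, frames (1 5 7 2)
3: miss, evict 1, frames (5 7 2 3)
5: hit
2: hit
7: hit
1: miss, evict 5, frames (7 2 3 1)
Page faults: 7.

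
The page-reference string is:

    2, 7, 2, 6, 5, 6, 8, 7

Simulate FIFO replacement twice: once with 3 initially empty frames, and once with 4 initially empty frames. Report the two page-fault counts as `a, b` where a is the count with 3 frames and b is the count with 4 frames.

3 frames: F F . F F . F F → 6 faults.
4 frames: F F . F F . F . → 5 faults.
5 < 6: adding a frame reduced faults, as is typical.

6, 5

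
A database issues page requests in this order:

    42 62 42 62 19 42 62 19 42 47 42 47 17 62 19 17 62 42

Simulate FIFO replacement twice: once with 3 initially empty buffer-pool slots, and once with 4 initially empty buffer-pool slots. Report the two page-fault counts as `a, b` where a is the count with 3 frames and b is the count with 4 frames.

3 frames: F F . . F . . . . F F . F F F . . F → 9 faults.
4 frames: F F . . F . . . . F . . F . . . . F → 6 faults.
6 < 9: adding a frame reduced faults, as is typical.

9, 6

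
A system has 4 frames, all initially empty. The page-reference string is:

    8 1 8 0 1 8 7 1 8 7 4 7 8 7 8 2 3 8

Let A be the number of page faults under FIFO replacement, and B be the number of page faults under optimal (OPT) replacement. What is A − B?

1

Under FIFO: F F . F . . F . . . F . F . . F F . → 8 faults.
Under OPT: F F . F . . F . . . F . . . . F F . → 7 faults.
A − B = 8 − 7 = 1.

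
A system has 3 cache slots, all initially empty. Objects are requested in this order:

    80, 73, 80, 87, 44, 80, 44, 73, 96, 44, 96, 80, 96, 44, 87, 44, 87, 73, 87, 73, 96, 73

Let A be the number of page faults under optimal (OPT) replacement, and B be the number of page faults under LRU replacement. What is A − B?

-3

Under OPT: F F . F F . . . F . . . . . F . . F . . . . → 7 faults.
Under LRU: F F . F F . . F F . . F . . F . . F . . F . → 10 faults.
A − B = 7 − 10 = -3.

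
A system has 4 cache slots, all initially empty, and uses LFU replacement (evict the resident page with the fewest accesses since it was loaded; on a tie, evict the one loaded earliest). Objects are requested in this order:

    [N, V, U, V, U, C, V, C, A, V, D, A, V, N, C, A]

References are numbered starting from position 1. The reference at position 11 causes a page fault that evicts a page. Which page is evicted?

A

pos 1: N -> miss, frames (N)
pos 2: V -> miss, frames (N V)
pos 3: U -> miss, frames (N V U)
pos 4: V -> hit
pos 5: U -> hit
pos 6: C -> miss, frames (N V U C)
pos 7: V -> hit
pos 8: C -> hit
pos 9: A -> miss, evict N, frames (V U C A)
pos 10: V -> hit
pos 11: D -> miss, evict A, frames (V U C D)
At position 11, page A is evicted.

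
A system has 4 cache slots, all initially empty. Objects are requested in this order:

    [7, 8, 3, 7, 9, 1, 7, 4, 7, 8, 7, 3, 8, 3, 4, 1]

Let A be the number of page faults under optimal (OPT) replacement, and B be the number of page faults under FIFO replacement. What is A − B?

-3

Under OPT: F F F . F F . F . . . . . . . F → 7 faults.
Under FIFO: F F F . F F F F . F . F . . . F → 10 faults.
A − B = 7 − 10 = -3.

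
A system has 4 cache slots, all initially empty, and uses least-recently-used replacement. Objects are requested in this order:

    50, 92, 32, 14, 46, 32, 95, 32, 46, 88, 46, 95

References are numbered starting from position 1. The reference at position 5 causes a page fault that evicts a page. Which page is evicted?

50

pos 1: 50: fault, frames (50)
pos 2: 92: fault, frames (50 92)
pos 3: 32: fault, frames (50 92 32)
pos 4: 14: fault, frames (50 92 32 14)
pos 5: 46: fault, evict 50, frames (92 32 14 46)
At position 5, page 50 is evicted.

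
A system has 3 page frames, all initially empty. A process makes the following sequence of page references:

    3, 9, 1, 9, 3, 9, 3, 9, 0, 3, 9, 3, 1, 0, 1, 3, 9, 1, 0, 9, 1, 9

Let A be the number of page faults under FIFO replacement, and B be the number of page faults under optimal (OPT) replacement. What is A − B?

Under FIFO: F F F . . . . . F F F . F F . F F F F . . . → 12 faults.
Under OPT: F F F . . . . . F . . . F . . . F . . . . . → 6 faults.
A − B = 12 − 6 = 6.

6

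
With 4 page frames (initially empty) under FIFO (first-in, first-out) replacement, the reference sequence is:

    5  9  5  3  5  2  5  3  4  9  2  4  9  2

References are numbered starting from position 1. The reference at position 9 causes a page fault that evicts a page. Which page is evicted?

pos 1: 5: miss, frames (5)
pos 2: 9: miss, frames (5 9)
pos 3: 5: hit
pos 4: 3: miss, frames (5 9 3)
pos 5: 5: hit
pos 6: 2: miss, frames (5 9 3 2)
pos 7: 5: hit
pos 8: 3: hit
pos 9: 4: miss, evict 5, frames (9 3 2 4)
At position 9, page 5 is evicted.

5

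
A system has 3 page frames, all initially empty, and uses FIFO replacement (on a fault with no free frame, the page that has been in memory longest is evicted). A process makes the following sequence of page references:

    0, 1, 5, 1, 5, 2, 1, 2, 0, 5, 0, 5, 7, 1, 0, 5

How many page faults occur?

0: miss, frames [0]
1: miss, frames [0, 1]
5: miss, frames [0, 1, 5]
1: hit
5: hit
2: miss, evict 0, frames [1, 5, 2]
1: hit
2: hit
0: miss, evict 1, frames [5, 2, 0]
5: hit
0: hit
5: hit
7: miss, evict 5, frames [2, 0, 7]
1: miss, evict 2, frames [0, 7, 1]
0: hit
5: miss, evict 0, frames [7, 1, 5]
Page faults: 8.

8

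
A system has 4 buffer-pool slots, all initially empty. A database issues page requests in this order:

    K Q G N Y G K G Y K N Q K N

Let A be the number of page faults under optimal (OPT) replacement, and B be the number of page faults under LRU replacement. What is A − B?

-1

Under OPT: F F F F F . . . . . . F . . → 6 faults.
Under LRU: F F F F F . F . . . . F . . → 7 faults.
A − B = 6 − 7 = -1.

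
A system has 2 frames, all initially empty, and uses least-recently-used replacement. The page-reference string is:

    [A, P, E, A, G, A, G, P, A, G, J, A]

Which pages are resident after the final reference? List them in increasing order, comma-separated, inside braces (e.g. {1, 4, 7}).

A → miss, frames {A}
P → miss, frames {A,P}
E → miss, evict A, frames {P,E}
A → miss, evict P, frames {E,A}
G → miss, evict E, frames {A,G}
A → hit
G → hit
P → miss, evict A, frames {G,P}
A → miss, evict G, frames {P,A}
G → miss, evict P, frames {A,G}
J → miss, evict A, frames {G,J}
A → miss, evict G, frames {J,A}

{A, J}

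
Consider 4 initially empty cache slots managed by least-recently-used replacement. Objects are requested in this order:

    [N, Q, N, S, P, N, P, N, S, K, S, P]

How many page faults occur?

N -> fault, frames (N)
Q -> fault, frames (N Q)
N -> hit
S -> fault, frames (Q N S)
P -> fault, frames (Q N S P)
N -> hit
P -> hit
N -> hit
S -> hit
K -> fault, evict Q, frames (P N S K)
S -> hit
P -> hit
Page faults: 5.

5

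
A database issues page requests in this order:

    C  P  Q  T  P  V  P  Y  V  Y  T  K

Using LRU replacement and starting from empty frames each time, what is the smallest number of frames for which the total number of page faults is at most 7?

f=1: 12 faults
f=2: 10 faults
f=3: 8 faults
f=4: 7 faults
f=5: 7 faults
f=6: 7 faults
f=7: 7 faults
Smallest f with faults ≤ 7 is 4.

4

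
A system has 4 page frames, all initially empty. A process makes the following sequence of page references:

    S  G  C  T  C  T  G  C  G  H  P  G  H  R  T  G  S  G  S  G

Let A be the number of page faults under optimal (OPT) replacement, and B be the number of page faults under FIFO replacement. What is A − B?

Under OPT: F F F F . . . . . F F . . F . . F . . . → 8 faults.
Under FIFO: F F F F . . . . . F F F . F F . F . . . → 10 faults.
A − B = 8 − 10 = -2.

-2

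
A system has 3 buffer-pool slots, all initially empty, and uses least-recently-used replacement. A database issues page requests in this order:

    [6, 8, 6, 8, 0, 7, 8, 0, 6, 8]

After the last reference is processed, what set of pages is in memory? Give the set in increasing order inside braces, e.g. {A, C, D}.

{0, 6, 8}

6: fault, frames (6)
8: fault, frames (6 8)
6: hit
8: hit
0: fault, frames (6 8 0)
7: fault, evict 6, frames (8 0 7)
8: hit
0: hit
6: fault, evict 7, frames (8 0 6)
8: hit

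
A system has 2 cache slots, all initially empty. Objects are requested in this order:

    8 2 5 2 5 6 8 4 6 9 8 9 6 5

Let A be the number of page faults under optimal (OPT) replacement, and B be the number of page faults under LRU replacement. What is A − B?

Under OPT: F F F . . F F F . F F . F F → 10 faults.
Under LRU: F F F . . F F F F F F . F F → 11 faults.
A − B = 10 − 11 = -1.

-1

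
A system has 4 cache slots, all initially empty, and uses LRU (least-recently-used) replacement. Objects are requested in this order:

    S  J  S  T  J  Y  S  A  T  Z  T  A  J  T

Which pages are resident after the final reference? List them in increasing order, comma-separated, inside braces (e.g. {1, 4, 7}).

{A, J, T, Z}

S: fault, frames [S]
J: fault, frames [S, J]
S: hit
T: fault, frames [J, S, T]
J: hit
Y: fault, frames [S, T, J, Y]
S: hit
A: fault, evict T, frames [J, Y, S, A]
T: fault, evict J, frames [Y, S, A, T]
Z: fault, evict Y, frames [S, A, T, Z]
T: hit
A: hit
J: fault, evict S, frames [Z, T, A, J]
T: hit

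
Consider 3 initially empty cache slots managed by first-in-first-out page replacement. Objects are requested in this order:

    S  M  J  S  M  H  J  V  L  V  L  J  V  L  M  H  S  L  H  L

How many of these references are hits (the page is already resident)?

S: miss, frames [S]
M: miss, frames [S, M]
J: miss, frames [S, M, J]
S: hit
M: hit
H: miss, evict S, frames [M, J, H]
J: hit
V: miss, evict M, frames [J, H, V]
L: miss, evict J, frames [H, V, L]
V: hit
L: hit
J: miss, evict H, frames [V, L, J]
V: hit
L: hit
M: miss, evict V, frames [L, J, M]
H: miss, evict L, frames [J, M, H]
S: miss, evict J, frames [M, H, S]
L: miss, evict M, frames [H, S, L]
H: hit
L: hit
Hits: 9.

9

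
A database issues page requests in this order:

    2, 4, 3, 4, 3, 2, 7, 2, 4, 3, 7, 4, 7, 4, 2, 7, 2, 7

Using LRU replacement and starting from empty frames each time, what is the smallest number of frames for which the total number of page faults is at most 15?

2

f=1: 18 faults
f=2: 11 faults
f=3: 8 faults
f=4: 4 faults
Smallest f with faults ≤ 15 is 2.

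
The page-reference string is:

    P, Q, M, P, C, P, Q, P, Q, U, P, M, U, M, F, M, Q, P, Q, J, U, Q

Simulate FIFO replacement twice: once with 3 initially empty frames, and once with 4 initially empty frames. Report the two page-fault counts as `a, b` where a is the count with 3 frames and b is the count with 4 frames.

3 frames: F F F . F F F . . F . F . . F . F F . F F F → 14 faults.
4 frames: F F F . F . . . . F F . . . F F F . . F F . → 11 faults.
11 < 14: adding a frame reduced faults, as is typical.

14, 11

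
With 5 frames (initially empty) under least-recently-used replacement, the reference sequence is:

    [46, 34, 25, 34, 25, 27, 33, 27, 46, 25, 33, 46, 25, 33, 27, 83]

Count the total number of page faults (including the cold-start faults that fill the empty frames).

46 -> fault, frames (46)
34 -> fault, frames (46 34)
25 -> fault, frames (46 34 25)
34 -> hit
25 -> hit
27 -> fault, frames (46 34 25 27)
33 -> fault, frames (46 34 25 27 33)
27 -> hit
46 -> hit
25 -> hit
33 -> hit
46 -> hit
25 -> hit
33 -> hit
27 -> hit
83 -> fault, evict 34, frames (46 25 33 27 83)
Page faults: 6.

6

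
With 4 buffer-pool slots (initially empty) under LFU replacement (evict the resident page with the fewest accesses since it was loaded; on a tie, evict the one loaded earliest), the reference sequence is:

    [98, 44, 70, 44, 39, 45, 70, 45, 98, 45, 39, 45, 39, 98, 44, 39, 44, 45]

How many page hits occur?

9

98: miss, frames {98}
44: miss, frames {98,44}
70: miss, frames {98,44,70}
44: hit
39: miss, frames {98,44,70,39}
45: miss, evict 98, frames {44,70,39,45}
70: hit
45: hit
98: miss, evict 39, frames {44,70,45,98}
45: hit
39: miss, evict 98, frames {44,70,45,39}
45: hit
39: hit
98: miss, evict 44, frames {70,45,39,98}
44: miss, evict 98, frames {70,45,39,44}
39: hit
44: hit
45: hit
Hits: 9.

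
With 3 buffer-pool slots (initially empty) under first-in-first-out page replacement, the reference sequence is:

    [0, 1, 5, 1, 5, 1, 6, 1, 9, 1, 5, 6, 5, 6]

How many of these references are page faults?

0 -> miss, frames {0}
1 -> miss, frames {0,1}
5 -> miss, frames {0,1,5}
1 -> hit
5 -> hit
1 -> hit
6 -> miss, evict 0, frames {1,5,6}
1 -> hit
9 -> miss, evict 1, frames {5,6,9}
1 -> miss, evict 5, frames {6,9,1}
5 -> miss, evict 6, frames {9,1,5}
6 -> miss, evict 9, frames {1,5,6}
5 -> hit
6 -> hit
Page faults: 8.

8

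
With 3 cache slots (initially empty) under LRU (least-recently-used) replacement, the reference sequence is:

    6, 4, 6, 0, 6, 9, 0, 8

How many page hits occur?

3

6: miss, frames {6}
4: miss, frames {6,4}
6: hit
0: miss, frames {4,6,0}
6: hit
9: miss, evict 4, frames {0,6,9}
0: hit
8: miss, evict 6, frames {9,0,8}
Hits: 3.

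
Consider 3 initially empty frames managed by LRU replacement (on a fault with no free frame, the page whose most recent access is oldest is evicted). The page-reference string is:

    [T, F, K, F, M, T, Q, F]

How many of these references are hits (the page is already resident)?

1

T -> fault, frames [T]
F -> fault, frames [T, F]
K -> fault, frames [T, F, K]
F -> hit
M -> fault, evict T, frames [K, F, M]
T -> fault, evict K, frames [F, M, T]
Q -> fault, evict F, frames [M, T, Q]
F -> fault, evict M, frames [T, Q, F]
Hits: 1.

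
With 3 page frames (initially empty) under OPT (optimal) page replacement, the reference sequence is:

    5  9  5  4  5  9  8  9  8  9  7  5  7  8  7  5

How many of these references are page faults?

5 → fault, frames (5)
9 → fault, frames (5 9)
5 → hit
4 → fault, frames (5 9 4)
5 → hit
9 → hit
8 → fault, evict 4, frames (5 9 8)
9 → hit
8 → hit
9 → hit
7 → fault, evict 9, frames (5 8 7)
5 → hit
7 → hit
8 → hit
7 → hit
5 → hit
Page faults: 5.

5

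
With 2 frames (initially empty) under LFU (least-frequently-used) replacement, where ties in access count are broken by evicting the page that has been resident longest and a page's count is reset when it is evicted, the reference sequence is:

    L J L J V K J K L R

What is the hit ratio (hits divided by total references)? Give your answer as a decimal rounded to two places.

0.40

L -> fault, frames {L}
J -> fault, frames {L,J}
L -> hit
J -> hit
V -> fault, evict L, frames {J,V}
K -> fault, evict V, frames {J,K}
J -> hit
K -> hit
L -> fault, evict K, frames {J,L}
R -> fault, evict L, frames {J,R}
Hits: 4 of 10 references → 4/10 = 0.4000.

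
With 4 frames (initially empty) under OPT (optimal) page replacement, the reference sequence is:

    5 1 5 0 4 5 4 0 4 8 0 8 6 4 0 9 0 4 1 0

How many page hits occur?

13

5: miss, frames (5)
1: miss, frames (5 1)
5: hit
0: miss, frames (5 1 0)
4: miss, frames (5 1 0 4)
5: hit
4: hit
0: hit
4: hit
8: miss, evict 5, frames (1 0 4 8)
0: hit
8: hit
6: miss, evict 8, frames (1 0 4 6)
4: hit
0: hit
9: miss, evict 6, frames (1 0 4 9)
0: hit
4: hit
1: hit
0: hit
Hits: 13.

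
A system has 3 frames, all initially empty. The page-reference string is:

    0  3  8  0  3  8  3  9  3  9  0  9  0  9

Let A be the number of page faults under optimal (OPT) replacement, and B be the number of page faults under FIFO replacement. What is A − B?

Under OPT: F F F . . . . F . . . . . . → 4 faults.
Under FIFO: F F F . . . . F . . F . . . → 5 faults.
A − B = 4 − 5 = -1.

-1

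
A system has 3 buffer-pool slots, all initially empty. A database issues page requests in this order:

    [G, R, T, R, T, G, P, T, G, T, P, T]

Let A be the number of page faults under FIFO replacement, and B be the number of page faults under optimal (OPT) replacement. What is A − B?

1

Under FIFO: F F F . . . F . F . . . → 5 faults.
Under OPT: F F F . . . F . . . . . → 4 faults.
A − B = 5 − 4 = 1.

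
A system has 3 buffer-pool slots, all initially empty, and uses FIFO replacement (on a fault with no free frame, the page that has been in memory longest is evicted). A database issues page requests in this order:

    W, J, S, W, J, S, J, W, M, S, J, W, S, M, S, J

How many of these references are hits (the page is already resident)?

10

W -> miss, frames [W]
J -> miss, frames [W, J]
S -> miss, frames [W, J, S]
W -> hit
J -> hit
S -> hit
J -> hit
W -> hit
M -> miss, evict W, frames [J, S, M]
S -> hit
J -> hit
W -> miss, evict J, frames [S, M, W]
S -> hit
M -> hit
S -> hit
J -> miss, evict S, frames [M, W, J]
Hits: 10.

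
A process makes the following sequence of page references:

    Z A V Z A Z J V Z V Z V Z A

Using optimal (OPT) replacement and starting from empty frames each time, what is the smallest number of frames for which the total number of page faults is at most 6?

3

f=1: 14 faults
f=2: 7 faults
f=3: 5 faults
f=4: 4 faults
Smallest f with faults ≤ 6 is 3.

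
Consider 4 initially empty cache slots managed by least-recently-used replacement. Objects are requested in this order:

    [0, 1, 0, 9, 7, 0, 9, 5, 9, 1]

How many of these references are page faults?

6

0 → miss, frames (0)
1 → miss, frames (0 1)
0 → hit
9 → miss, frames (1 0 9)
7 → miss, frames (1 0 9 7)
0 → hit
9 → hit
5 → miss, evict 1, frames (7 0 9 5)
9 → hit
1 → miss, evict 7, frames (0 5 9 1)
Page faults: 6.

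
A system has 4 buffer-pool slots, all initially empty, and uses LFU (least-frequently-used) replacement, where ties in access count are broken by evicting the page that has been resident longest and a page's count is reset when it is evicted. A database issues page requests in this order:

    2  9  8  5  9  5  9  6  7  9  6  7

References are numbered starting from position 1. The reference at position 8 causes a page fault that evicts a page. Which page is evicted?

2

pos 1: 2: fault, frames {2}
pos 2: 9: fault, frames {2,9}
pos 3: 8: fault, frames {2,9,8}
pos 4: 5: fault, frames {2,9,8,5}
pos 5: 9: hit
pos 6: 5: hit
pos 7: 9: hit
pos 8: 6: fault, evict 2, frames {9,8,5,6}
At position 8, page 2 is evicted.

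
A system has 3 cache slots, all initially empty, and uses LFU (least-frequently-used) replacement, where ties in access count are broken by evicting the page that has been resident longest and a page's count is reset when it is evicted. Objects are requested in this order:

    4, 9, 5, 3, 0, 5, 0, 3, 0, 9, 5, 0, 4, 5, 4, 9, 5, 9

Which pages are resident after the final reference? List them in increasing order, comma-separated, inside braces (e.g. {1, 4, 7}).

4: fault, frames {4}
9: fault, frames {4,9}
5: fault, frames {4,9,5}
3: fault, evict 4, frames {9,5,3}
0: fault, evict 9, frames {5,3,0}
5: hit
0: hit
3: hit
0: hit
9: fault, evict 5, frames {3,0,9}
5: fault, evict 9, frames {3,0,5}
0: hit
4: fault, evict 5, frames {3,0,4}
5: fault, evict 4, frames {3,0,5}
4: fault, evict 5, frames {3,0,4}
9: fault, evict 4, frames {3,0,9}
5: fault, evict 9, frames {3,0,5}
9: fault, evict 5, frames {3,0,9}

{0, 3, 9}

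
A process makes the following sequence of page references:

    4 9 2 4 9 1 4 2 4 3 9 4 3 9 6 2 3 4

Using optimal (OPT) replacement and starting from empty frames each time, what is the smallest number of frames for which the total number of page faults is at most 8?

3

f=1: 18 faults
f=2: 12 faults
f=3: 8 faults
f=4: 6 faults
f=5: 6 faults
f=6: 6 faults
Smallest f with faults ≤ 8 is 3.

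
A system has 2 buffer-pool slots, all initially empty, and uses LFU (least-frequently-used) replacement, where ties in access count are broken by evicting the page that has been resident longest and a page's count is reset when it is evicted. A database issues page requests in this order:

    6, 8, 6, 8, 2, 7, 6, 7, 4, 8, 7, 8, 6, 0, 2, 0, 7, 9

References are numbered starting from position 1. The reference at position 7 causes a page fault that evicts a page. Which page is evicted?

pos 1: 6: miss, frames {6}
pos 2: 8: miss, frames {6,8}
pos 3: 6: hit
pos 4: 8: hit
pos 5: 2: miss, evict 6, frames {8,2}
pos 6: 7: miss, evict 2, frames {8,7}
pos 7: 6: miss, evict 7, frames {8,6}
At position 7, page 7 is evicted.

7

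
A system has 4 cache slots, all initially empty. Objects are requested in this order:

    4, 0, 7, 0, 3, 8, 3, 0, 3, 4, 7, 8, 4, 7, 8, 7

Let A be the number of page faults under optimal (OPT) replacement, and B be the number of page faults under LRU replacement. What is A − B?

Under OPT: F F F . F F . . . . F . . . . . → 6 faults.
Under LRU: F F F . F F . . . F F F . . . . → 8 faults.
A − B = 6 − 8 = -2.

-2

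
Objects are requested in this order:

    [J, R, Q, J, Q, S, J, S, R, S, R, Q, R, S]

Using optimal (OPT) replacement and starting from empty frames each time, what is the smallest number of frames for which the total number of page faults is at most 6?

f=1: 14 faults
f=2: 7 faults
f=3: 5 faults
f=4: 4 faults
Smallest f with faults ≤ 6 is 3.

3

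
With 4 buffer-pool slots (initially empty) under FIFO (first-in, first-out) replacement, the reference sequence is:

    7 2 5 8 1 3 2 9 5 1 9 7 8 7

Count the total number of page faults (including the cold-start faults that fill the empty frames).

7: fault, frames {7}
2: fault, frames {7,2}
5: fault, frames {7,2,5}
8: fault, frames {7,2,5,8}
1: fault, evict 7, frames {2,5,8,1}
3: fault, evict 2, frames {5,8,1,3}
2: fault, evict 5, frames {8,1,3,2}
9: fault, evict 8, frames {1,3,2,9}
5: fault, evict 1, frames {3,2,9,5}
1: fault, evict 3, frames {2,9,5,1}
9: hit
7: fault, evict 2, frames {9,5,1,7}
8: fault, evict 9, frames {5,1,7,8}
7: hit
Page faults: 12.

12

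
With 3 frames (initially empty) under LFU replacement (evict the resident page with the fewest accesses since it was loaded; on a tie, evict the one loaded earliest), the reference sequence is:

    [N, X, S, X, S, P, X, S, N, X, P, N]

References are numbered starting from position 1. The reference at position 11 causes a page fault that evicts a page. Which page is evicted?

pos 1: N: fault, frames {N}
pos 2: X: fault, frames {N,X}
pos 3: S: fault, frames {N,X,S}
pos 4: X: hit
pos 5: S: hit
pos 6: P: fault, evict N, frames {X,S,P}
pos 7: X: hit
pos 8: S: hit
pos 9: N: fault, evict P, frames {X,S,N}
pos 10: X: hit
pos 11: P: fault, evict N, frames {X,S,P}
At position 11, page N is evicted.

N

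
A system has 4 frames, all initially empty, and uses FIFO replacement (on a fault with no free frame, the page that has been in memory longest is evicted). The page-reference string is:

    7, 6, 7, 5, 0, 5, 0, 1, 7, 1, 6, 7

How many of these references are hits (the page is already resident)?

7 -> fault, frames (7)
6 -> fault, frames (7 6)
7 -> hit
5 -> fault, frames (7 6 5)
0 -> fault, frames (7 6 5 0)
5 -> hit
0 -> hit
1 -> fault, evict 7, frames (6 5 0 1)
7 -> fault, evict 6, frames (5 0 1 7)
1 -> hit
6 -> fault, evict 5, frames (0 1 7 6)
7 -> hit
Hits: 5.

5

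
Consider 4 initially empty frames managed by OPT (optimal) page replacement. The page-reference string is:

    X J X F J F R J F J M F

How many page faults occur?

X -> miss, frames (X)
J -> miss, frames (X J)
X -> hit
F -> miss, frames (X J F)
J -> hit
F -> hit
R -> miss, frames (X J F R)
J -> hit
F -> hit
J -> hit
M -> miss, evict R, frames (X J F M)
F -> hit
Page faults: 5.

5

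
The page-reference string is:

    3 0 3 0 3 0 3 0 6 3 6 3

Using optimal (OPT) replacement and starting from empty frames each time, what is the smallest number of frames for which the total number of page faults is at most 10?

f=1: 12 faults
f=2: 3 faults
f=3: 3 faults
Smallest f with faults ≤ 10 is 2.

2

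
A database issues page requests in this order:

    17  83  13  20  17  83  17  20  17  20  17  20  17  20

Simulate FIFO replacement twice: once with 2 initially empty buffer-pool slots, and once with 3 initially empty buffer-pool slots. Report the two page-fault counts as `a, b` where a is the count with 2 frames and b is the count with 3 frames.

8, 6

2 frames: F F F F F F . F F . . . . . → 8 faults.
3 frames: F F F F F F . . . . . . . . → 6 faults.
6 < 8: adding a frame reduced faults, as is typical.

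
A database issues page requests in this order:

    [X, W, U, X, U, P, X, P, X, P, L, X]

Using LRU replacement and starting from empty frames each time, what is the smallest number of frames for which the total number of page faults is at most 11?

2

f=1: 12 faults
f=2: 8 faults
f=3: 5 faults
f=4: 5 faults
f=5: 5 faults
Smallest f with faults ≤ 11 is 2.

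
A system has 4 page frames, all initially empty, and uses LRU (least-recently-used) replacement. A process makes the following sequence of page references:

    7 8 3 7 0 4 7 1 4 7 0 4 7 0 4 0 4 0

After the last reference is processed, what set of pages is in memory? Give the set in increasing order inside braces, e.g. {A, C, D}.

{0, 1, 4, 7}

7 → miss, frames [7]
8 → miss, frames [7, 8]
3 → miss, frames [7, 8, 3]
7 → hit
0 → miss, frames [8, 3, 7, 0]
4 → miss, evict 8, frames [3, 7, 0, 4]
7 → hit
1 → miss, evict 3, frames [0, 4, 7, 1]
4 → hit
7 → hit
0 → hit
4 → hit
7 → hit
0 → hit
4 → hit
0 → hit
4 → hit
0 → hit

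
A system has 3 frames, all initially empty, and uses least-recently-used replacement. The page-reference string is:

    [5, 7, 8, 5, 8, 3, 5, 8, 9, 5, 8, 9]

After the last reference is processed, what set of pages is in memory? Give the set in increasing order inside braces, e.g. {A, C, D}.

5 -> fault, frames [5]
7 -> fault, frames [5, 7]
8 -> fault, frames [5, 7, 8]
5 -> hit
8 -> hit
3 -> fault, evict 7, frames [5, 8, 3]
5 -> hit
8 -> hit
9 -> fault, evict 3, frames [5, 8, 9]
5 -> hit
8 -> hit
9 -> hit

{5, 8, 9}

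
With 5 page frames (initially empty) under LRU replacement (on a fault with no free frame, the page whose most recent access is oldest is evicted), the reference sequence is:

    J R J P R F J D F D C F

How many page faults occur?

J: miss, frames (J)
R: miss, frames (J R)
J: hit
P: miss, frames (R J P)
R: hit
F: miss, frames (J P R F)
J: hit
D: miss, frames (P R F J D)
F: hit
D: hit
C: miss, evict P, frames (R J F D C)
F: hit
Page faults: 6.

6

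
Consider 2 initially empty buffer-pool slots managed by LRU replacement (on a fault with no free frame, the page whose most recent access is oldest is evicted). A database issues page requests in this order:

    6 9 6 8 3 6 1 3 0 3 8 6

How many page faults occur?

6 → fault, frames [6]
9 → fault, frames [6, 9]
6 → hit
8 → fault, evict 9, frames [6, 8]
3 → fault, evict 6, frames [8, 3]
6 → fault, evict 8, frames [3, 6]
1 → fault, evict 3, frames [6, 1]
3 → fault, evict 6, frames [1, 3]
0 → fault, evict 1, frames [3, 0]
3 → hit
8 → fault, evict 0, frames [3, 8]
6 → fault, evict 3, frames [8, 6]
Page faults: 10.

10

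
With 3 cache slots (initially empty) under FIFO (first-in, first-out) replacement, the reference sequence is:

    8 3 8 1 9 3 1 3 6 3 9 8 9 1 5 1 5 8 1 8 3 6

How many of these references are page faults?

13

8 → miss, frames [8]
3 → miss, frames [8, 3]
8 → hit
1 → miss, frames [8, 3, 1]
9 → miss, evict 8, frames [3, 1, 9]
3 → hit
1 → hit
3 → hit
6 → miss, evict 3, frames [1, 9, 6]
3 → miss, evict 1, frames [9, 6, 3]
9 → hit
8 → miss, evict 9, frames [6, 3, 8]
9 → miss, evict 6, frames [3, 8, 9]
1 → miss, evict 3, frames [8, 9, 1]
5 → miss, evict 8, frames [9, 1, 5]
1 → hit
5 → hit
8 → miss, evict 9, frames [1, 5, 8]
1 → hit
8 → hit
3 → miss, evict 1, frames [5, 8, 3]
6 → miss, evict 5, frames [8, 3, 6]
Page faults: 13.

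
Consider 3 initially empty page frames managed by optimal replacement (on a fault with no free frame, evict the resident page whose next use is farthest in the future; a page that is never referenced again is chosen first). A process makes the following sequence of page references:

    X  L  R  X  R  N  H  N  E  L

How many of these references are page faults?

6

X → miss, frames [X]
L → miss, frames [X, L]
R → miss, frames [X, L, R]
X → hit
R → hit
N → miss, evict R, frames [X, L, N]
H → miss, evict X, frames [L, N, H]
N → hit
E → miss, evict H, frames [L, N, E]
L → hit
Page faults: 6.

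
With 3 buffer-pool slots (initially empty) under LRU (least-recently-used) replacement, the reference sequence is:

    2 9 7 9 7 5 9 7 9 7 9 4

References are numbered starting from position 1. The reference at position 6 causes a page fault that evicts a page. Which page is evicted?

2

pos 1: 2 → miss, frames {2}
pos 2: 9 → miss, frames {2,9}
pos 3: 7 → miss, frames {2,9,7}
pos 4: 9 → hit
pos 5: 7 → hit
pos 6: 5 → miss, evict 2, frames {9,7,5}
At position 6, page 2 is evicted.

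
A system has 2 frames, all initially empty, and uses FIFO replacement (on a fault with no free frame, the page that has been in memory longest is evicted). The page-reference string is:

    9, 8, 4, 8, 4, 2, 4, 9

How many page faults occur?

5

9 → miss, frames [9]
8 → miss, frames [9, 8]
4 → miss, evict 9, frames [8, 4]
8 → hit
4 → hit
2 → miss, evict 8, frames [4, 2]
4 → hit
9 → miss, evict 4, frames [2, 9]
Page faults: 5.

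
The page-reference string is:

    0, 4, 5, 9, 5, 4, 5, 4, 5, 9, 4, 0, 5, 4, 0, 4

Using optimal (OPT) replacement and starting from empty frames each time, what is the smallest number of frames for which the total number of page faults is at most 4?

4

f=1: 16 faults
f=2: 9 faults
f=3: 5 faults
f=4: 4 faults
Smallest f with faults ≤ 4 is 4.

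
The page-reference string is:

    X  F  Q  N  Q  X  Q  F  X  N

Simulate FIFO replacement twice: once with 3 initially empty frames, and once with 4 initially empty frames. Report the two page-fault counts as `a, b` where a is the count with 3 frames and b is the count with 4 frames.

3 frames: F F F F . F . F . . → 6 faults.
4 frames: F F F F . . . . . . → 4 faults.
4 < 6: adding a frame reduced faults, as is typical.

6, 4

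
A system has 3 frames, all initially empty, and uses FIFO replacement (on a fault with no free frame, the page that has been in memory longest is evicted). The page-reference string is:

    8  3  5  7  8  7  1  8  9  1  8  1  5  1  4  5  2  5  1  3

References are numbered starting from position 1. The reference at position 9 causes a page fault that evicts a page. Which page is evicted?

pos 1: 8 -> miss, frames [8]
pos 2: 3 -> miss, frames [8, 3]
pos 3: 5 -> miss, frames [8, 3, 5]
pos 4: 7 -> miss, evict 8, frames [3, 5, 7]
pos 5: 8 -> miss, evict 3, frames [5, 7, 8]
pos 6: 7 -> hit
pos 7: 1 -> miss, evict 5, frames [7, 8, 1]
pos 8: 8 -> hit
pos 9: 9 -> miss, evict 7, frames [8, 1, 9]
At position 9, page 7 is evicted.

7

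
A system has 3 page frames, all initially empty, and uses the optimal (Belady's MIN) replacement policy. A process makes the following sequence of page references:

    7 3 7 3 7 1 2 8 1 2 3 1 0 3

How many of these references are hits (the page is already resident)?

7

7: fault, frames [7]
3: fault, frames [7, 3]
7: hit
3: hit
7: hit
1: fault, frames [7, 3, 1]
2: fault, evict 7, frames [3, 1, 2]
8: fault, evict 3, frames [1, 2, 8]
1: hit
2: hit
3: fault, evict 8, frames [1, 2, 3]
1: hit
0: fault, evict 2, frames [1, 3, 0]
3: hit
Hits: 7.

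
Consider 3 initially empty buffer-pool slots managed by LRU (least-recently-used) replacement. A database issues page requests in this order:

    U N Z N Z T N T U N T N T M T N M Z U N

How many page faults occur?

U: fault, frames [U]
N: fault, frames [U, N]
Z: fault, frames [U, N, Z]
N: hit
Z: hit
T: fault, evict U, frames [N, Z, T]
N: hit
T: hit
U: fault, evict Z, frames [N, T, U]
N: hit
T: hit
N: hit
T: hit
M: fault, evict U, frames [N, T, M]
T: hit
N: hit
M: hit
Z: fault, evict T, frames [N, M, Z]
U: fault, evict N, frames [M, Z, U]
N: fault, evict M, frames [Z, U, N]
Page faults: 9.

9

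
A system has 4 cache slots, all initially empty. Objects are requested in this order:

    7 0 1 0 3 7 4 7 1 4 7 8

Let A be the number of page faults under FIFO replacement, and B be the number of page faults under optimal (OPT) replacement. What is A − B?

1

Under FIFO: F F F . F . F F . . . F → 7 faults.
Under OPT: F F F . F . F . . . . F → 6 faults.
A − B = 7 − 6 = 1.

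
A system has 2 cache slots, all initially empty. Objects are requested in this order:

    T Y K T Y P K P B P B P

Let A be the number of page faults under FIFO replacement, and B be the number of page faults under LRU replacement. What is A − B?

Under FIFO: F F F F F F F . F F . . → 9 faults.
Under LRU: F F F F F F F . F . . . → 8 faults.
A − B = 9 − 8 = 1.

1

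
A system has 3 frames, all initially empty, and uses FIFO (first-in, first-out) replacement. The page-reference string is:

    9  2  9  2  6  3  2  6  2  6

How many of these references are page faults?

9 → fault, frames [9]
2 → fault, frames [9, 2]
9 → hit
2 → hit
6 → fault, frames [9, 2, 6]
3 → fault, evict 9, frames [2, 6, 3]
2 → hit
6 → hit
2 → hit
6 → hit
Page faults: 4.

4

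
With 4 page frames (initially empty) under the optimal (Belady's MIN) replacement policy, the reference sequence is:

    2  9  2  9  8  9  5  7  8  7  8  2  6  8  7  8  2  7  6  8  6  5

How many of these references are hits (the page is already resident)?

2 -> fault, frames [2]
9 -> fault, frames [2, 9]
2 -> hit
9 -> hit
8 -> fault, frames [2, 9, 8]
9 -> hit
5 -> fault, frames [2, 9, 8, 5]
7 -> fault, evict 9, frames [2, 8, 5, 7]
8 -> hit
7 -> hit
8 -> hit
2 -> hit
6 -> fault, evict 5, frames [2, 8, 7, 6]
8 -> hit
7 -> hit
8 -> hit
2 -> hit
7 -> hit
6 -> hit
8 -> hit
6 -> hit
5 -> fault, evict 6, frames [2, 8, 7, 5]
Hits: 15.

15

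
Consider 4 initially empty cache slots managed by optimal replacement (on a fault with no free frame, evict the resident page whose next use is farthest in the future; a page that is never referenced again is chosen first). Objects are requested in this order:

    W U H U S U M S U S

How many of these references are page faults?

W -> fault, frames {W}
U -> fault, frames {W,U}
H -> fault, frames {W,U,H}
U -> hit
S -> fault, frames {W,U,H,S}
U -> hit
M -> fault, evict H, frames {W,U,S,M}
S -> hit
U -> hit
S -> hit
Page faults: 5.

5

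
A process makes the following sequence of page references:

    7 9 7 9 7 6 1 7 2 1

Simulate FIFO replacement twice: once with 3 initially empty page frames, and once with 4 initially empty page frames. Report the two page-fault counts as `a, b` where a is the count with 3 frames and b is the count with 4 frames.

3 frames: F F . . . F F F F . → 6 faults.
4 frames: F F . . . F F . F . → 5 faults.
5 < 6: adding a frame reduced faults, as is typical.

6, 5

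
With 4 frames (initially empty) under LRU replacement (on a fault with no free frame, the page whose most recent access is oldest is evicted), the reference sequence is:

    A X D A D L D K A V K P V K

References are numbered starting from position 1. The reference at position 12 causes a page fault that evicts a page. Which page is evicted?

D

pos 1: A -> fault, frames (A)
pos 2: X -> fault, frames (A X)
pos 3: D -> fault, frames (A X D)
pos 4: A -> hit
pos 5: D -> hit
pos 6: L -> fault, frames (X A D L)
pos 7: D -> hit
pos 8: K -> fault, evict X, frames (A L D K)
pos 9: A -> hit
pos 10: V -> fault, evict L, frames (D K A V)
pos 11: K -> hit
pos 12: P -> fault, evict D, frames (A V K P)
At position 12, page D is evicted.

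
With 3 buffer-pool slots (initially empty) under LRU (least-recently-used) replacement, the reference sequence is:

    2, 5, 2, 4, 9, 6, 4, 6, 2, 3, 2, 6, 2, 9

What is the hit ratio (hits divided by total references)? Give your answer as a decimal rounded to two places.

2 → miss, frames (2)
5 → miss, frames (2 5)
2 → hit
4 → miss, frames (5 2 4)
9 → miss, evict 5, frames (2 4 9)
6 → miss, evict 2, frames (4 9 6)
4 → hit
6 → hit
2 → miss, evict 9, frames (4 6 2)
3 → miss, evict 4, frames (6 2 3)
2 → hit
6 → hit
2 → hit
9 → miss, evict 3, frames (6 2 9)
Hits: 6 of 14 references → 6/14 = 0.4286.

0.43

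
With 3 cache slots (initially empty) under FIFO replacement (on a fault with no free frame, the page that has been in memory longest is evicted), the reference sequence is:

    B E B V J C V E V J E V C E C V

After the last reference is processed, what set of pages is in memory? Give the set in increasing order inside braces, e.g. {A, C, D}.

{C, E, V}

B: miss, frames {B}
E: miss, frames {B,E}
B: hit
V: miss, frames {B,E,V}
J: miss, evict B, frames {E,V,J}
C: miss, evict E, frames {V,J,C}
V: hit
E: miss, evict V, frames {J,C,E}
V: miss, evict J, frames {C,E,V}
J: miss, evict C, frames {E,V,J}
E: hit
V: hit
C: miss, evict E, frames {V,J,C}
E: miss, evict V, frames {J,C,E}
C: hit
V: miss, evict J, frames {C,E,V}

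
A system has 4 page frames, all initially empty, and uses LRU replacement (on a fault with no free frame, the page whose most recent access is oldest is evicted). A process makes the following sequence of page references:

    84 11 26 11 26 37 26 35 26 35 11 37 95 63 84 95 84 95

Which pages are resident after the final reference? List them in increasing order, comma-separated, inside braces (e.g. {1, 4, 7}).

{37, 63, 84, 95}

84 -> fault, frames [84]
11 -> fault, frames [84, 11]
26 -> fault, frames [84, 11, 26]
11 -> hit
26 -> hit
37 -> fault, frames [84, 11, 26, 37]
26 -> hit
35 -> fault, evict 84, frames [11, 37, 26, 35]
26 -> hit
35 -> hit
11 -> hit
37 -> hit
95 -> fault, evict 26, frames [35, 11, 37, 95]
63 -> fault, evict 35, frames [11, 37, 95, 63]
84 -> fault, evict 11, frames [37, 95, 63, 84]
95 -> hit
84 -> hit
95 -> hit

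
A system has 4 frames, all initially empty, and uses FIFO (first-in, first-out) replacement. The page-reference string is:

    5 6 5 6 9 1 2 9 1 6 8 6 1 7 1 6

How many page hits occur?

7

5 → fault, frames [5]
6 → fault, frames [5, 6]
5 → hit
6 → hit
9 → fault, frames [5, 6, 9]
1 → fault, frames [5, 6, 9, 1]
2 → fault, evict 5, frames [6, 9, 1, 2]
9 → hit
1 → hit
6 → hit
8 → fault, evict 6, frames [9, 1, 2, 8]
6 → fault, evict 9, frames [1, 2, 8, 6]
1 → hit
7 → fault, evict 1, frames [2, 8, 6, 7]
1 → fault, evict 2, frames [8, 6, 7, 1]
6 → hit
Hits: 7.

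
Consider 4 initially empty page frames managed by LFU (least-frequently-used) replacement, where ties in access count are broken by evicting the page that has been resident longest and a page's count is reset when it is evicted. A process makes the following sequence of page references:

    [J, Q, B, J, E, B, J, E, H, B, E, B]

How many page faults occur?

J: miss, frames [J]
Q: miss, frames [J, Q]
B: miss, frames [J, Q, B]
J: hit
E: miss, frames [J, Q, B, E]
B: hit
J: hit
E: hit
H: miss, evict Q, frames [J, B, E, H]
B: hit
E: hit
B: hit
Page faults: 5.

5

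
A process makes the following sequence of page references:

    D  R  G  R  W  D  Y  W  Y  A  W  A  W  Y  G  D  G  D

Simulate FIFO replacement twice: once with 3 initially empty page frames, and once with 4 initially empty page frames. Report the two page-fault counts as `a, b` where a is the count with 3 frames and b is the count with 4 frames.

10, 8

3 frames: F F F . F F F . . F F . . . F F . . → 10 faults.
4 frames: F F F . F . F . . F . . . . . F F . → 8 faults.
8 < 10: adding a frame reduced faults, as is typical.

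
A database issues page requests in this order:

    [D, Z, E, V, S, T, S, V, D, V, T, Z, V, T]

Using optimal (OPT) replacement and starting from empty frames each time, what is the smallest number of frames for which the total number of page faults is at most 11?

2

f=1: 14 faults
f=2: 11 faults
f=3: 8 faults
f=4: 7 faults
f=5: 6 faults
f=6: 6 faults
Smallest f with faults ≤ 11 is 2.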